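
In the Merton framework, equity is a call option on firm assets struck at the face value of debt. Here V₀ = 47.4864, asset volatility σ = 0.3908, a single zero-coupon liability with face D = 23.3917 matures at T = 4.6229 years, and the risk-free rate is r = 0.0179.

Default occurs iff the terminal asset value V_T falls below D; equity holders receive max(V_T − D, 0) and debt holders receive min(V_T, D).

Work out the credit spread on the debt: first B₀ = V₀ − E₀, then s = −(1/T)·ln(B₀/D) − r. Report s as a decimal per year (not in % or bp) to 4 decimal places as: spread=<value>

spread=0.0252

Work the structural quantities from V₀ = 47.4864 against face 23.3917:
d₁ = [ln(V₀/D) + (r + σ²/2)T] / (σ√T)
   = [ln(47.4864/23.3917) + (0.0179 + 0.5·0.3908²)·4.6229] / (0.3908·√4.6229)
   = [0.708062 + 0.435765] / 0.840256 = 1.361284
d₂ = d₁ − σ√T = 1.361284 − 0.840256 = 0.521027
N(d₁) = 0.913288,  N(d₂) = 0.698826,  e^(−rT) = 0.920581
E₀ = V₀·N(d₁) − D·e^(−rT)·N(d₂)
   = 47.4864·0.913288 − 23.3917·0.920581·0.698826 = 28.320262
B₀ = V₀ − E₀ = 47.4864 − 28.320262 = 19.166138
spread = −(1/T)·ln(B₀/D) − r = −(1/4.6229)·ln(19.166138/23.3917) − 0.0179 = 0.02519766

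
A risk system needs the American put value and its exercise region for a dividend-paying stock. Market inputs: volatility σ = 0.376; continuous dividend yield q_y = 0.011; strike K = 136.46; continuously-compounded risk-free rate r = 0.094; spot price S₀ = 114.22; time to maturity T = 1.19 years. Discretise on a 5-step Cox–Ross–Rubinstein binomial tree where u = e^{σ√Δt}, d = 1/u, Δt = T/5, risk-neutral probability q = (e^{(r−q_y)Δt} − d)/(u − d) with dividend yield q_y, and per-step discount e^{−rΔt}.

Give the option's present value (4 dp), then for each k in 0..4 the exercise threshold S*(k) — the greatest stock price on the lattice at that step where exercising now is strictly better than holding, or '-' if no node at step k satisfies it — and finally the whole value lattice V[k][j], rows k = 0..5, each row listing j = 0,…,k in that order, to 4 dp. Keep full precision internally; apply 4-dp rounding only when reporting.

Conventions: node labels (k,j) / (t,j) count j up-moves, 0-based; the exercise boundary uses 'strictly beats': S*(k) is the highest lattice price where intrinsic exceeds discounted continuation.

params: Δt=0.23800 u=1.20133 d=0.83241 q=0.50835 e^(-rΔt)=0.97788
t_5 payoffs: 90.8118 70.5804 41.3824 0.0000 0.0000 0.0000
t_4: node(4,0) S=54.8387 payoff=81.6213 vs cont=78.7457 → 81.6213 [stop]  node(4,1) S=79.1434 payoff=57.3166 vs cont=54.5045 → 57.3166 [stop]  node(4,2) S=114.2200 payoff=22.2400 vs cont=19.8956 → 22.2400 [stop]  node(4,3) S=164.8427 payoff=0.0000 vs cont=0.0000 → 0.0000 [wait]  node(4,4) S=237.9014 payoff=0.0000 vs cont=0.0000 → 0.0000 [wait]  ⇒ S*(4)=114.2200
t_3: node(3,0) S=65.8796 payoff=70.5804 vs cont=67.7337 → 70.5804 [stop]  node(3,1) S=95.0776 payoff=41.3824 vs cont=38.6120 → 41.3824 [stop]  node(3,2) S=137.2164 payoff=0.0000 vs cont=10.6925 → 10.6925 [wait]  node(3,3) S=198.0311 payoff=0.0000 vs cont=0.0000 → 0.0000 [wait]  ⇒ S*(3)=95.0776
t_2: node(2,0) S=79.1434 payoff=57.3166 vs cont=54.5045 → 57.3166 [stop]  node(2,1) S=114.2200 payoff=22.2400 vs cont=25.2109 → 25.2109 [wait]  node(2,2) S=164.8427 payoff=0.0000 vs cont=5.1407 → 5.1407 [wait]  ⇒ S*(2)=79.1434
t_1: node(1,0) S=95.0776 payoff=41.3824 vs cont=40.0888 → 41.3824 [stop]  node(1,1) S=137.2164 payoff=0.0000 vs cont=14.6762 → 14.6762 [wait]  ⇒ S*(1)=95.0776
t_0: node(0,0) S=114.2200 payoff=22.2400 vs cont=27.1912 → 27.1912 [wait]  ⇒ S*(0)=-

price = 27.1912
boundary = - 95.0776 79.1434 95.0776 114.2200
tree:
27.1912
41.3824 14.6762
57.3166 25.2109 5.1407
70.5804 41.3824 10.6925 0.0000
81.6213 57.3166 22.2400 0.0000 0.0000
90.8118 70.5804 41.3824 0.0000 0.0000 0.0000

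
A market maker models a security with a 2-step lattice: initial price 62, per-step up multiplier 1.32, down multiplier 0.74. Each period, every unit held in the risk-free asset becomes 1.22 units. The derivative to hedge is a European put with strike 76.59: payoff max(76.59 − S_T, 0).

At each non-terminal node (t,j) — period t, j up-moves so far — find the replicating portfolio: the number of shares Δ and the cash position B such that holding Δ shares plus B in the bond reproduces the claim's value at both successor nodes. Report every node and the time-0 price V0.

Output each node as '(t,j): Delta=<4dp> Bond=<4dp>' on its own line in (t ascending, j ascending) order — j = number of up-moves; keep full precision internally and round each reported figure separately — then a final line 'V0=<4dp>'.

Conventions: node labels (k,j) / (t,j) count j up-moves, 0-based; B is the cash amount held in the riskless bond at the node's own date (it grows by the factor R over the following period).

Arbitrage-free pricing uses the up-move probability p* = (R−d)/(u−d) = 0.8276, discounting each step at R = 1.22.
Payoffs at expiry: V(2,0)=42.6388, V(2,1)=16.0284, V(2,2)=0.0000
  t=1,j=0: stock 45.8800 → up 60.5616 (V=16.0284), down 33.9512 (V=42.6388). Price 16.8987; hedge Δ=-1.0000, bond B=62.7787.
  t=1,j=1: stock 81.8400 → up 108.0288 (V=0.0000), down 60.5616 (V=16.0284). Price 2.2652; hedge Δ=-0.3377, bond B=29.9004.
  t=0,j=0: stock 62.0000 → up 81.8400 (V=2.2652), down 45.8800 (V=16.8987). Price 3.9248; hedge Δ=-0.4069, bond B=29.1549.
Sanity check at the root: Δ(0,0)·S0 + B(0,0) reproduces V0 = 3.9248.

(0,0): Delta=-0.4069 Bond=29.1549
(1,0): Delta=-1.0000 Bond=62.7787
(1,1): Delta=-0.3377 Bond=29.9004
V0=3.9248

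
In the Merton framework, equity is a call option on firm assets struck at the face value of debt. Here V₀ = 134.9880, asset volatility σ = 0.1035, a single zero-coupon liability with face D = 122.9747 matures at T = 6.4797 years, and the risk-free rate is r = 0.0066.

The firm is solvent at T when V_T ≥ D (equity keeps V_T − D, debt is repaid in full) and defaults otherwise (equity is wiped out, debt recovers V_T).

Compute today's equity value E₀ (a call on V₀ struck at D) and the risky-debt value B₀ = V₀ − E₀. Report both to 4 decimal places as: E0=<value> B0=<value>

E0=23.5416 B0=111.4464

Apply the equity-as-call identities (strike 122.9747, horizon 6.4797 years):
d₁ = [ln(V₀/D) + (r + σ²/2)T] / (σ√T)
   = [ln(134.9880/122.9747) + (0.0066 + 0.5·0.1035²)·6.4797] / (0.1035·√6.4797)
   = [0.093207 + 0.077472] / 0.263462 = 0.647833
d₂ = d₁ − σ√T = 0.647833 − 0.263462 = 0.384371
N(d₁) = 0.741454,  N(d₂) = 0.649648,  e^(−rT) = 0.958136
E₀ = V₀·N(d₁) − D·e^(−rT)·N(d₂)
   = 134.9880·0.741454 − 122.9747·0.958136·0.649648 = 23.541587
B₀ = V₀ − E₀ = 134.9880 − 23.541587 = 111.446413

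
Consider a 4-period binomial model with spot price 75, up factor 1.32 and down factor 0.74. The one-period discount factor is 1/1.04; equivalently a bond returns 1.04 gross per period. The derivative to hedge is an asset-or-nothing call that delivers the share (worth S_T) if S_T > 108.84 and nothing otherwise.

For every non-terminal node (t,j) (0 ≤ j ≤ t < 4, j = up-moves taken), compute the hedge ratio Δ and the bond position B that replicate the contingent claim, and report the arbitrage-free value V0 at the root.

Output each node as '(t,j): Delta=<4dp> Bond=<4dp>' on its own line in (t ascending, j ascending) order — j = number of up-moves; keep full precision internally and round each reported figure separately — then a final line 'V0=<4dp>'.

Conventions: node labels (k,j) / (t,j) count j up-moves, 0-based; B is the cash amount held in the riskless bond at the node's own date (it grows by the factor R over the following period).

Risk-neutral probability p* = (R−d)/(u−d) = (1.04−0.74)/(1.32−0.74) = 0.5172.
Terminal payoffs: V(4,0)=0.0000, V(4,1)=0.0000, V(4,2)=0.0000, V(4,3)=127.6482, V(4,4)=227.6968
(3,0): S=30.3918. Δ = (V_up−V_dn)/(S_up−S_dn) = (0.0000−0.0000)/(40.1172−22.4899) = 0.0000. V = [p*·0.0000 + (1−p*)·0.0000]/1.04 = 0.0000. B = V − Δ·S = 0.0000.
(3,1): S=54.2124. Δ = (V_up−V_dn)/(S_up−S_dn) = (0.0000−0.0000)/(71.5604−40.1172) = 0.0000. V = [p*·0.0000 + (1−p*)·0.0000]/1.04 = 0.0000. B = V − Δ·S = 0.0000.
(3,2): S=96.7032. Δ = (V_up−V_dn)/(S_up−S_dn) = (127.6482−0.0000)/(127.6482−71.5604) = 2.2759. V = [p*·127.6482 + (1−p*)·0.0000]/1.04 = 63.4855. B = V − Δ·S = -156.5976.
(3,3): S=172.4976. Δ = (V_up−V_dn)/(S_up−S_dn) = (227.6968−127.6482)/(227.6968−127.6482) = 1.0000. V = [p*·227.6968 + (1−p*)·127.6482]/1.04 = 172.4976. B = V − Δ·S = 0.0000.
(2,0): S=41.0700. Δ = (V_up−V_dn)/(S_up−S_dn) = (0.0000−0.0000)/(54.2124−30.3918) = 0.0000. V = [p*·0.0000 + (1−p*)·0.0000]/1.04 = 0.0000. B = V − Δ·S = 0.0000.
(2,1): S=73.2600. Δ = (V_up−V_dn)/(S_up−S_dn) = (63.4855−0.0000)/(96.7032−54.2124) = 1.4941. V = [p*·63.4855 + (1−p*)·0.0000]/1.04 = 31.5744. B = V − Δ·S = -77.8834.
(2,2): S=130.6800. Δ = (V_up−V_dn)/(S_up−S_dn) = (172.4976−63.4855)/(172.4976−96.7032) = 1.4383. V = [p*·172.4976 + (1−p*)·63.4855]/1.04 = 115.2607. B = V − Δ·S = -72.6912.
(1,0): S=55.5000. Δ = (V_up−V_dn)/(S_up−S_dn) = (31.5744−0.0000)/(73.2600−41.0700) = 0.9809. V = [p*·31.5744 + (1−p*)·0.0000]/1.04 = 15.7034. B = V − Δ·S = -38.7351.
(1,1): S=99.0000. Δ = (V_up−V_dn)/(S_up−S_dn) = (115.2607−31.5744)/(130.6800−73.2600) = 1.4574. V = [p*·115.2607 + (1−p*)·31.5744]/1.04 = 71.9811. B = V − Δ·S = -72.3056.
(0,0): S=75.0000. Δ = (V_up−V_dn)/(S_up−S_dn) = (71.9811−15.7034)/(99.0000−55.5000) = 1.2937. V = [p*·71.9811 + (1−p*)·15.7034]/1.04 = 43.0890. B = V − Δ·S = -53.9415.
As a check, the time-0 holding Δ(0,0)·S0 + B(0,0) comes to 43.0890 — exactly V0.

(0,0): Delta=1.2937 Bond=-53.9415
(1,0): Delta=0.9809 Bond=-38.7351
(1,1): Delta=1.4574 Bond=-72.3056
(2,0): Delta=0.0000 Bond=0.0000
(2,1): Delta=1.4941 Bond=-77.8834
(2,2): Delta=1.4383 Bond=-72.6912
(3,0): Delta=0.0000 Bond=0.0000
(3,1): Delta=0.0000 Bond=0.0000
(3,2): Delta=2.2759 Bond=-156.5976
(3,3): Delta=1.0000 Bond=0.0000
V0=43.0890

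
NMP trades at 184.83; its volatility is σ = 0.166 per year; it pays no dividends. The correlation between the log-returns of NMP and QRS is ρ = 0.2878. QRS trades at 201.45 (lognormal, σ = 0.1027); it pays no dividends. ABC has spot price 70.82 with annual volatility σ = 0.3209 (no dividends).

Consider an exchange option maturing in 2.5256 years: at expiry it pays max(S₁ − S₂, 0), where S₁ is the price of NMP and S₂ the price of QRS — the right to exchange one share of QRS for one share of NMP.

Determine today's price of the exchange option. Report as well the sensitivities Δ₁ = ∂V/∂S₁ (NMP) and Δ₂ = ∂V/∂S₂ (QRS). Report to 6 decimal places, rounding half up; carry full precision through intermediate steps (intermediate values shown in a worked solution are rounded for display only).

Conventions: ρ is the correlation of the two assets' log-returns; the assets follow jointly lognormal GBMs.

exchange price = 13.274087
Δ1 = 0.425252
Δ2 = -0.324275

σ_eff = √(σ₁² + σ₂² − 2ρσ₁σ₂) = √(0.166² + 0.1027² − 2·0.2878·0.166·0.1027) = 0.168197
d₁ = (ln(S₁/S₂) + (q₂ − q₁ + σ_eff²/2)T) / (σ_eff√T) = (ln(184.83/201.45) + (0.0 − 0.0 + 0.014145)·2.5256) / 0.267302 = -0.188475
d₂ = d₁ − σ_eff√T = -0.188475 − 0.267302 = -0.455777
N(d₁) = 0.425252,  N(d₂) = 0.324275
V = S₁·e^{−q₁T}·N(d₁) − S₂·e^{−q₂T}·N(d₂) = 78.599349 − 65.325262 = 13.274087
Key observation: no risk-free rate is needed — with the second asset as numeraire the exchange option is a call on the ratio S₁/S₂, and r cancels out of the value.
Δ₁ = e^{−q₁T}·N(d₁) = 0.425252;  Δ₂ = −e^{−q₂T}·N(d₂) = -0.324275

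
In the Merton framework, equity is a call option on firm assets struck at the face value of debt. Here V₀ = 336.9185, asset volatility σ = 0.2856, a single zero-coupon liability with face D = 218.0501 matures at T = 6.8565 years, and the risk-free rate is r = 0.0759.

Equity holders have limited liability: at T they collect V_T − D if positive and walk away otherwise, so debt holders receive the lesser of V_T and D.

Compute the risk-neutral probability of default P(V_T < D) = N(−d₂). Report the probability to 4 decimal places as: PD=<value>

PD=0.1831

Equity is a call on the firm's assets struck at D = 218.0501:
d₁ = [ln(V₀/D) + (r + σ²/2)T] / (σ√T)
   = [ln(336.9185/218.0501) + (0.0759 + 0.5·0.2856²)·6.8565] / (0.2856·√6.8565)
   = [0.435116 + 0.800042] / 0.747841 = 1.651631
d₂ = d₁ − σ√T = 1.651631 − 0.747841 = 0.903790
risk-neutral PD = N(−d₂) = N(-0.903790) = 0.183053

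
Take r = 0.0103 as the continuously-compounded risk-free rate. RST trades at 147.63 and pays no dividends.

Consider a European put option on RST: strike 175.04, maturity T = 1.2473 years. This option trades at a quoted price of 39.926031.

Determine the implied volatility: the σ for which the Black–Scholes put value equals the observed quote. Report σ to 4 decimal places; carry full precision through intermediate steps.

At σ = 0.3586 the Black–Scholes value reproduces the quote:
σ√T = 0.3586·√1.2473 = 0.400494
d₁ = (ln(S/K) + (r+σ²/2)T) / (σ√T) = (ln(147.63/175.04) + (0.0103+0.3586²/2)·1.2473) / 0.400494 = (-0.170305 + 0.093045) / 0.400494 = -0.192913
d₂ = d₁ − σ√T = -0.192913 − 0.400494 = -0.593407
e^{−rT} = 0.987235
N(−d₁) = 0.576487,  N(−d₂) = 0.723546
V = K·e^{−rT}·N(−d₂) − S·N(−d₁) = 125.032741 − 85.106710 = 39.926031 (equal to the quote); since ∂V/∂σ > 0 for all σ, the implied volatility is unique

sigma = 0.3586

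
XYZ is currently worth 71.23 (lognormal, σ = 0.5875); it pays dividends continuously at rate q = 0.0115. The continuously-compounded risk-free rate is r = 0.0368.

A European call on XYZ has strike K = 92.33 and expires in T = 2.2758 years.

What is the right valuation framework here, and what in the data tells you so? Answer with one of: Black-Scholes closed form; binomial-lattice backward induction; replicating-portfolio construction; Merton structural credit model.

Key observation: with XYZ following a GBM at constant σ and r, the European call struck at 92.33 prices in closed form — nothing here needs a stepwise model or a balance sheet.

framework: Black-Scholes closed form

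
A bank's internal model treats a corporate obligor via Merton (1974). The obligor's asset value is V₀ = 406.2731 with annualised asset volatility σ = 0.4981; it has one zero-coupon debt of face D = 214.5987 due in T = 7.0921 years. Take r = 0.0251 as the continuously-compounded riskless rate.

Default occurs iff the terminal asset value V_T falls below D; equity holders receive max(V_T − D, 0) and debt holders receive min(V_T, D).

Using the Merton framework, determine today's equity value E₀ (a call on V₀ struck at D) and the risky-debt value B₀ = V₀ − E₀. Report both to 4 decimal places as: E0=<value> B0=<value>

E0=279.0627 B0=127.2104

Apply the equity-as-call identities (strike 214.5987, horizon 7.0921 years):
d₁ = [ln(V₀/D) + (r + σ²/2)T] / (σ√T)
   = [ln(406.2731/214.5987) + (0.0251 + 0.5·0.4981²)·7.0921] / (0.4981·√7.0921)
   = [0.638256 + 1.057800] / 1.326490 = 1.278604
d₂ = d₁ − σ√T = 1.278604 − 1.326490 = -0.047886
N(d₁) = 0.899482,  N(d₂) = 0.480904,  e^(−rT) = 0.836933
E₀ = V₀·N(d₁) − D·e^(−rT)·N(d₂)
   = 406.2731·0.899482 − 214.5987·0.836933·0.480904 = 279.062713
B₀ = V₀ − E₀ = 406.2731 − 279.062713 = 127.210387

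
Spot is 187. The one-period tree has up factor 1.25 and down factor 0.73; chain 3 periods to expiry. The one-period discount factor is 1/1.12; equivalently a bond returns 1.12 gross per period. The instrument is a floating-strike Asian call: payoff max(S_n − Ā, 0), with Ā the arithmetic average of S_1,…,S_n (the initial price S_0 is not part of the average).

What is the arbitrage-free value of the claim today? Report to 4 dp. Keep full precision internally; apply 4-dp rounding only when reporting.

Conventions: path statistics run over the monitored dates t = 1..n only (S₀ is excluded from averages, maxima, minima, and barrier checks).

With p* = (R−d)/(u−d) = 0.7500, sum probability × payoff across the paths and divide by R^3.
Enumerate all 2^3 = 8 price paths (U = up ×1.25, D = down ×0.73); each path with k up-moves has probability p*^k·(1−p*)^(3−k).
DDD: Ā=102.9695, payoff=0.0000, prob=0.015625
UDD: Ā=176.3176, payoff=0.0000, prob=0.046875
DUD: Ā=143.9043, payoff=0.0000, prob=0.046875
UUD: Ā=246.4115, payoff=0.0000, prob=0.140625
DDU: Ā=120.2426, payoff=4.3228, prob=0.046875
UDU: Ā=205.8948, payoff=7.4021, prob=0.140625
DUU: Ā=173.4815, payoff=39.8154, prob=0.140625
UUU: Ā=297.0573, payoff=68.1771, prob=0.421875
Price = Σ prob·payoff / R^3 = 35.604800 / 1.404928 = 25.3428

price = 25.3428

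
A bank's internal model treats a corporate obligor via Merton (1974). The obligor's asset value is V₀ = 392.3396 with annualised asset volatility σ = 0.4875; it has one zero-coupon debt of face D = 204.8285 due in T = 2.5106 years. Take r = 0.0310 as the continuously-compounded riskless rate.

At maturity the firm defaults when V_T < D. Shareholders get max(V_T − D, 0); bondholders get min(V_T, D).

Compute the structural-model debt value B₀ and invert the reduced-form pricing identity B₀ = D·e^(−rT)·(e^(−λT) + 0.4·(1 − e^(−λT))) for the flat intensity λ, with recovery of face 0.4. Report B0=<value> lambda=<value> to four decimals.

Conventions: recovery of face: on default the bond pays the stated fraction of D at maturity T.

B0=170.8104 lambda=0.0715

With assets at 392.3396 and a single debt payment of 204.8285 at 2.5106 years:
d₁ = [ln(V₀/D) + (r + σ²/2)T] / (σ√T)
   = [ln(392.3396/204.8285) + (0.0310 + 0.5·0.4875²)·2.5106] / (0.4875·√2.5106)
   = [0.649955 + 0.376158] / 0.772438 = 1.328409
d₂ = d₁ − σ√T = 1.328409 − 0.772438 = 0.555972
N(d₁) = 0.907979,  N(d₂) = 0.710885,  e^(−rT) = 0.925123
E₀ = V₀·N(d₁) − D·e^(−rT)·N(d₂)
   = 392.3396·0.907979 − 204.8285·0.925123·0.710885 = 221.529250
B₀ = V₀ − E₀ = 392.3396 − 221.529250 = 170.810350
e^(−λT) = (B₀·e^(rT)/D − 0.4)/(1 − 0.4) = (170.8104·1.080937/204.8285 − 0.4)/0.6 = 0.83569055
λ = −ln(0.83569055)/2.5106 = 0.071496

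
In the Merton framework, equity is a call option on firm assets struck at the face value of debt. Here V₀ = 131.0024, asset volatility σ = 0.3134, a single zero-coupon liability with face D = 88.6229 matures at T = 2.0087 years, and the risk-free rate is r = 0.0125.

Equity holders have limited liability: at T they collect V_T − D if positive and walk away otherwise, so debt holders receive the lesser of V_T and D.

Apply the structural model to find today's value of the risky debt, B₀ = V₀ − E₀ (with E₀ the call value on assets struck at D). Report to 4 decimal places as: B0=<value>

Equity is a call on the firm's assets struck at D = 88.6229:
d₁ = [ln(V₀/D) + (r + σ²/2)T] / (σ√T)
   = [ln(131.0024/88.6229) + (0.0125 + 0.5·0.3134²)·2.0087] / (0.3134·√2.0087)
   = [0.390825 + 0.123756] / 0.444177 = 1.158503
d₂ = d₁ − σ√T = 1.158503 − 0.444177 = 0.714325
N(d₁) = 0.876671,  N(d₂) = 0.762487,  e^(−rT) = 0.975204
E₀ = V₀·N(d₁) − D·e^(−rT)·N(d₂)
   = 131.0024·0.876671 − 88.6229·0.975204·0.762487 = 48.947708
B₀ = V₀ − E₀ = 131.0024 − 48.947708 = 82.054692

B0=82.0547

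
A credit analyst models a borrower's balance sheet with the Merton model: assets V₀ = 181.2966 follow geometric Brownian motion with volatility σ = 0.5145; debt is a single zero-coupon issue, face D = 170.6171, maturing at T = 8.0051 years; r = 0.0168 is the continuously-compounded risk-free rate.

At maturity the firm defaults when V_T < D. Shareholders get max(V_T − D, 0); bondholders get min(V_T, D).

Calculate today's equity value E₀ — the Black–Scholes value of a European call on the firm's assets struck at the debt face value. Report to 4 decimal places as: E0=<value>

Equity is a call on the firm's assets struck at D = 170.6171:
d₁ = [ln(V₀/D) + (r + σ²/2)T] / (σ√T)
   = [ln(181.2966/170.6171) + (0.0168 + 0.5·0.5145²)·8.0051] / (0.5145·√8.0051)
   = [0.060712 + 1.194002] / 1.455690 = 0.861938
d₂ = d₁ − σ√T = 0.861938 − 1.455690 = -0.593751
N(d₁) = 0.805639,  N(d₂) = 0.276339,  e^(−rT) = 0.874165
E₀ = V₀·N(d₁) − D·e^(−rT)·N(d₂)
   = 181.2966·0.805639 − 170.6171·0.874165·0.276339 = 104.844332

E0=104.8443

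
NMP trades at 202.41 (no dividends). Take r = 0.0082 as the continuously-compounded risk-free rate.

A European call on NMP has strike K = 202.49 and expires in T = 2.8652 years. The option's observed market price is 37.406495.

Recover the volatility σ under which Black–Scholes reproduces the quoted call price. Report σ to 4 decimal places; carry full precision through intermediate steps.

At σ = 0.2615 the Black–Scholes value reproduces the quote:
σ√T = 0.2615·√2.8652 = 0.442638
d₁ = (ln(S/K) + (r+σ²/2)T) / (σ√T) = (ln(202.41/202.49) + (0.0082+0.2615²/2)·2.8652) / 0.442638 = (-0.000395 + 0.121459) / 0.442638 = 0.273505
d₂ = d₁ − σ√T = 0.273505 − 0.442638 = -0.169133
e^{−rT} = 0.976779
N(d₁) = 0.607768,  N(d₂) = 0.432846
V = S·N(d₁) − K·e^{−rT}·N(d₂) = 123.018224 − 85.611730 = 37.406495 (equal to the quote); since ∂V/∂σ > 0 for all σ, the implied volatility is unique

sigma = 0.2615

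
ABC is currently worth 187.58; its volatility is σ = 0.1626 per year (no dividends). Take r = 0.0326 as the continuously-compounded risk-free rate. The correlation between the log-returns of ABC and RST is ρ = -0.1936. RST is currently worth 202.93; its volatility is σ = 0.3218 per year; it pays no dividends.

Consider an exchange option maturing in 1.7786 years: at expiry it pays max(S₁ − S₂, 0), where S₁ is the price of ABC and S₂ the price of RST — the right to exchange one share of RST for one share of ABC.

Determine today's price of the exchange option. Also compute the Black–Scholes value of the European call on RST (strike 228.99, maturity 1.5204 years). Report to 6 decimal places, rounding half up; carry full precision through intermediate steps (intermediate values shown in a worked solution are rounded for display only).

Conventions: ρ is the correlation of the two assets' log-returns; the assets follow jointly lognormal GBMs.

exchange price = 32.599124
price(RST call K=228.99) = 26.123828

σ_eff = √(σ₁² + σ₂² − 2ρσ₁σ₂) = √(0.1626² + 0.3218² − 2·-0.1936·0.1626·0.3218) = 0.387626
d₁ = (ln(S₁/S₂) + (q₂ − q₁ + σ_eff²/2)T) / (σ_eff√T) = (ln(187.58/202.93) + (0.0 − 0.0 + 0.075127)·1.7786) / 0.516955 = 0.106325
d₂ = d₁ − σ_eff√T = 0.106325 − 0.516955 = -0.410629
N(d₁) = 0.542338,  N(d₂) = 0.340672
V = S₁·e^{−q₁T}·N(d₁) − S₂·e^{−q₂T}·N(d₂) = 101.731734 − 69.132609 = 32.599124
[vanilla: RST call K=228.99]
σ√T = 0.3218·√1.5204 = 0.396794
d₁ = (ln(S/K) + (r+σ²/2)T) / (σ√T) = (ln(202.93/228.99) + (0.0326+0.3218²/2)·1.5204) / 0.396794 = (-0.120817 + 0.128288) / 0.396794 = 0.018827
d₂ = d₁ − σ√T = 0.018827 − 0.396794 = -0.377967
e^{−rT} = 0.951643
N(d₁) = 0.507510,  N(d₂) = 0.352728
price = S·N(d₁) − K·e^{−rT}·N(d₂) = 102.989105 − 76.865277 = 26.123828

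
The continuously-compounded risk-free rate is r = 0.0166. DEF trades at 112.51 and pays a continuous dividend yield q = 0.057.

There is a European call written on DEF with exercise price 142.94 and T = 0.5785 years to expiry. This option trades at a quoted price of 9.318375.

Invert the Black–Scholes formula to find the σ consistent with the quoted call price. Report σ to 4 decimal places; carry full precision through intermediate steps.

sigma = 0.5844

At σ = 0.5844 the Black–Scholes value reproduces the quote:
σ√T = 0.5844·√0.5785 = 0.444490
d₁ = (ln(S/K) + (r−q+σ²/2)T) / (σ√T) = (ln(112.51/142.94) + (0.0166−0.057+0.5844²/2)·0.5785) / 0.444490 = (-0.239383 + 0.075414) / 0.444490 = -0.368892
d₂ = d₁ − σ√T = -0.368892 − 0.444490 = -0.813382
e^{−rT} = 0.990443
e^{−qT} = 0.967563
N(d₁) = 0.356104,  N(d₂) = 0.208000
V = S·e^{−qT}·N(d₁) − K·e^{−rT}·N(d₂) = 38.765699 − 29.447324 = 9.318375 (equal to the quote); since ∂V/∂σ > 0 for all σ, the implied volatility is unique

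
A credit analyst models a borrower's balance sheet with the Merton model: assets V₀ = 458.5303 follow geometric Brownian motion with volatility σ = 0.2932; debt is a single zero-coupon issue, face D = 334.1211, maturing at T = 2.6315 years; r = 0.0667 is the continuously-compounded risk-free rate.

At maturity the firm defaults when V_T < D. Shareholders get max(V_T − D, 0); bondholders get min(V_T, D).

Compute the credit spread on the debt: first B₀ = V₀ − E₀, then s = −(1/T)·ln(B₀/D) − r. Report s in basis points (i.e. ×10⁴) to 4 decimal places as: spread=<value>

spread=181.2771

Apply the equity-as-call identities (strike 334.1211, horizon 2.6315 years):
d₁ = [ln(V₀/D) + (r + σ²/2)T] / (σ√T)
   = [ln(458.5303/334.1211) + (0.0667 + 0.5·0.2932²)·2.6315] / (0.2932·√2.6315)
   = [0.316523 + 0.288631] / 0.475626 = 1.272331
d₂ = d₁ − σ√T = 1.272331 − 0.475626 = 0.796705
N(d₁) = 0.898372,  N(d₂) = 0.787189,  e^(−rT) = 0.839020
E₀ = V₀·N(d₁) − D·e^(−rT)·N(d₂)
   = 458.5303·0.898372 − 334.1211·0.839020·0.787189 = 191.254951
B₀ = V₀ − E₀ = 458.5303 − 191.254951 = 267.275349
spread = −(1/T)·ln(B₀/D) − r = −(1/2.6315)·ln(267.275349/334.1211) − 0.0667 = 0.01812771
in basis points: 0.01812771 × 10⁴ = 181.2771 bp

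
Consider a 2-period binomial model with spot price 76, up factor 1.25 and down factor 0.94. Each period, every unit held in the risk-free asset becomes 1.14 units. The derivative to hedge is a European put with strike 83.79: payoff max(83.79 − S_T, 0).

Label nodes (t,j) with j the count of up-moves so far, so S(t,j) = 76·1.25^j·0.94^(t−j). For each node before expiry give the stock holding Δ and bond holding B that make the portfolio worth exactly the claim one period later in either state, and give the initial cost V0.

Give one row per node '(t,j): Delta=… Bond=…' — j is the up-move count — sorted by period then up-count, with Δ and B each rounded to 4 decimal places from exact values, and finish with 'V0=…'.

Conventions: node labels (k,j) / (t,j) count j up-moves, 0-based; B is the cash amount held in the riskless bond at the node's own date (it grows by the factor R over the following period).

(0,0): Delta=-0.2198 Bond=18.3159
(1,0): Delta=-0.7512 Bond=58.8441
(1,1): Delta=0.0000 Bond=0.0000
V0=1.6118

Under the risk-neutral measure, an up-move has probability p* = (R−d)/(u−d) = 0.6452 and values discount at R = 1.14.
Expiry values: V(2,0)=16.6364, V(2,1)=0.0000, V(2,2)=0.0000
Node (1,0) S=71.4400: V=(p*·0.0000+(1−p*)·16.6364)/1.14=5.1783; Δ=(0.0000−16.6364)/(89.3000−67.1536)=-0.7512; B=V−Δ·S=58.8441
Node (1,1) S=95.0000: V=(p*·0.0000+(1−p*)·0.0000)/1.14=0.0000; Δ=(0.0000−0.0000)/(118.7500−89.3000)=0.0000; B=V−Δ·S=0.0000
Node (0,0) S=76.0000: V=(p*·0.0000+(1−p*)·5.1783)/1.14=1.6118; Δ=(0.0000−5.1783)/(95.0000−71.4400)=-0.2198; B=V−Δ·S=18.3159
Sanity check at the root: Δ(0,0)·S0 + B(0,0) reproduces V0 = 1.6118.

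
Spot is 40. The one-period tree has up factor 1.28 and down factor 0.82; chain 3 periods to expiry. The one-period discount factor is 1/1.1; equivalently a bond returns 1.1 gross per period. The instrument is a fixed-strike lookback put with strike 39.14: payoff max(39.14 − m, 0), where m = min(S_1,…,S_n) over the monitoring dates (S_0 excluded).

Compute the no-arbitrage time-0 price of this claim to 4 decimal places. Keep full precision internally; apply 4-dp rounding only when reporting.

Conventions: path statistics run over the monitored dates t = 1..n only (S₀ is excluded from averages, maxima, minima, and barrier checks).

Risk-neutral up-probability p* = (R−d)/(u−d) = (1.1−0.82)/(1.28−0.82) = 0.6087; the claim prices as the p*-weighted sum of path payoffs discounted by R^3.
Enumerate all 2^3 = 8 price paths (U = up ×1.28, D = down ×0.82); each path with k up-moves has probability p*^k·(1−p*)^(3−k).
DDD: m=22.0547, payoff=17.0853, prob=0.059916
UDD: m=34.4269, payoff=4.7131, prob=0.093203
DUD: m=32.8000, payoff=6.3400, prob=0.093203
UUD: m=51.2000, payoff=0.0000, prob=0.144982
DDU: m=26.8960, payoff=12.2440, prob=0.093203
UDU: m=41.9840, payoff=0.0000, prob=0.144982
DUU: m=32.8000, payoff=6.3400, prob=0.144982
UUU: m=51.2000, payoff=0.0000, prob=0.225528
Price = Σ prob·payoff / R^3 = 4.114232 / 1.331000 = 3.0911

price = 3.0911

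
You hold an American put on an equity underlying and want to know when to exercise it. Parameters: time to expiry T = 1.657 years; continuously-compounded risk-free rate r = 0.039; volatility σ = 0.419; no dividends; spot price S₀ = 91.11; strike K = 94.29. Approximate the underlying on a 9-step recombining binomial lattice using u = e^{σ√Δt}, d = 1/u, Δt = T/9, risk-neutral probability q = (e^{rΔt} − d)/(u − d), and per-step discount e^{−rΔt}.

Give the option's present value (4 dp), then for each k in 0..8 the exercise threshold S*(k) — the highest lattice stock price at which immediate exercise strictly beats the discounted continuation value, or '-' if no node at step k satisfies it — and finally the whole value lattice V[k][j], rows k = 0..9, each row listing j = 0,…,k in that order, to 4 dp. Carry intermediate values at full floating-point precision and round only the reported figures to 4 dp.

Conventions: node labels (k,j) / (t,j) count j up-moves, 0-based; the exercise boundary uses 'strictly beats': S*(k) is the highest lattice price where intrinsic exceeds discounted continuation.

price = 18.9022
boundary = - - - 53.1284 44.3861 53.1284 44.3861 53.1284 63.5926
tree:
18.9022
25.2377 12.1896
32.7426 17.3291 6.6964
41.1616 23.9381 10.2905 2.8274
49.9039 31.9880 15.4076 4.7932 0.6985
57.2076 41.1616 22.3384 7.9843 1.3403 0.0000
63.3096 49.9039 31.1042 12.9929 2.5719 0.0000 0.0000
68.4074 57.2076 41.1616 20.4647 4.9353 0.0000 0.0000 0.0000
72.6664 63.3096 49.9039 30.6974 9.4702 0.0000 0.0000 0.0000 0.0000
76.2246 68.4074 57.2076 41.1616 18.1722 0.0000 0.0000 0.0000 0.0000 0.0000

Δt=0.18411, u=1.19696, d=0.83545, q=0.47511, disc=e^(-rΔt)=0.99285
k=9 terminal: V=max(K-S,0) → 76.2246 68.4074 57.2076 41.1616 18.1722 0.0000 0.0000 0.0000 0.0000 0.0000
k=8: j=0 S=21.6236 intr=72.6664 cont=71.9918 V=72.6664[EX]; j=1 S=30.9804 intr=63.3096 cont=62.6349 V=63.3096[EX]; j=2 S=44.3861 intr=49.9039 cont=49.2293 V=49.9039[EX]; j=3 S=63.5926 intr=30.6974 cont=30.0228 V=30.6974[EX]; j=4 S=91.1100 intr=3.1800 cont=9.4702 V=9.4702[hold]; j=5 S=130.5346 intr=0.0000 cont=0.0000 V=0.0000[hold]; j=6 S=187.0187 intr=0.0000 cont=0.0000 V=0.0000[hold]; j=7 S=267.9443 intr=0.0000 cont=0.0000 V=0.0000[hold]; j=8 S=383.8875 intr=0.0000 cont=0.0000 V=0.0000[hold]  S*(8)=63.5926
k=7: j=0 S=25.8826 intr=68.4074 cont=67.7328 V=68.4074[EX]; j=1 S=37.0824 intr=57.2076 cont=56.5330 V=57.2076[EX]; j=2 S=53.1284 intr=41.1616 cont=40.4870 V=41.1616[EX]; j=3 S=76.1178 intr=18.1722 cont=20.4647 V=20.4647[hold]; j=4 S=109.0551 intr=0.0000 cont=4.9353 V=4.9353[hold]; j=5 S=156.2447 intr=0.0000 cont=0.0000 V=0.0000[hold]; j=6 S=223.8539 intr=0.0000 cont=0.0000 V=0.0000[hold]; j=7 S=320.7186 intr=0.0000 cont=0.0000 V=0.0000[hold]  S*(7)=53.1284
k=6: j=0 S=30.9804 intr=63.3096 cont=62.6349 V=63.3096[EX]; j=1 S=44.3861 intr=49.9039 cont=49.2293 V=49.9039[EX]; j=2 S=63.5926 intr=30.6974 cont=31.1042 V=31.1042[hold]; j=3 S=91.1100 intr=3.1800 cont=12.9929 V=12.9929[hold]; j=4 S=130.5346 intr=0.0000 cont=2.5719 V=2.5719[hold]; j=5 S=187.0187 intr=0.0000 cont=0.0000 V=0.0000[hold]; j=6 S=267.9443 intr=0.0000 cont=0.0000 V=0.0000[hold]  S*(6)=44.3861
k=5: j=0 S=37.0824 intr=57.2076 cont=56.5330 V=57.2076[EX]; j=1 S=53.1284 intr=41.1616 cont=40.6789 V=41.1616[EX]; j=2 S=76.1178 intr=18.1722 cont=22.3384 V=22.3384[hold]; j=3 S=109.0551 intr=0.0000 cont=7.9843 V=7.9843[hold]; j=4 S=156.2447 intr=0.0000 cont=1.3403 V=1.3403[hold]; j=5 S=223.8539 intr=0.0000 cont=0.0000 V=0.0000[hold]  S*(5)=53.1284
k=4: j=0 S=44.3861 intr=49.9039 cont=49.2293 V=49.9039[EX]; j=1 S=63.5926 intr=30.6974 cont=31.9880 V=31.9880[hold]; j=2 S=91.1100 intr=3.1800 cont=15.4076 V=15.4076[hold]; j=3 S=130.5346 intr=0.0000 cont=4.7932 V=4.7932[hold]; j=4 S=187.0187 intr=0.0000 cont=0.6985 V=0.6985[hold]  S*(4)=44.3861
k=3: j=0 S=53.1284 intr=41.1616 cont=41.0958 V=41.1616[EX]; j=1 S=76.1178 intr=18.1722 cont=23.9381 V=23.9381[hold]; j=2 S=109.0551 intr=0.0000 cont=10.2905 V=10.2905[hold]; j=3 S=156.2447 intr=0.0000 cont=2.8274 V=2.8274[hold]  S*(3)=53.1284
k=2: j=0 S=63.5926 intr=30.6974 cont=32.7426 V=32.7426[hold]; j=1 S=91.1100 intr=3.1800 cont=17.3291 V=17.3291[hold]; j=2 S=130.5346 intr=0.0000 cont=6.6964 V=6.6964[hold]  S*(2)=-
k=1: j=0 S=76.1178 intr=18.1722 cont=25.2377 V=25.2377[hold]; j=1 S=109.0551 intr=0.0000 cont=12.1896 V=12.1896[hold]  S*(1)=-
k=0: j=0 S=91.1100 intr=3.1800 cont=18.9022 V=18.9022[hold]  S*(0)=-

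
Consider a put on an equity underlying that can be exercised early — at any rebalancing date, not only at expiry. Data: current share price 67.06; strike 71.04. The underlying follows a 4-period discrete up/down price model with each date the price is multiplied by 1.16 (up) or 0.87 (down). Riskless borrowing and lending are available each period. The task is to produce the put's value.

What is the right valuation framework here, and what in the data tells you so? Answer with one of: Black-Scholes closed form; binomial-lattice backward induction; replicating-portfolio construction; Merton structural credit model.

Key observation: the exercise right at every one of the 4 steps is what matters: each node needs max(71.04 − S, continuation), which only the stepwise tree valuation starting from spot 67.06 delivers.

framework: binomial-lattice backward induction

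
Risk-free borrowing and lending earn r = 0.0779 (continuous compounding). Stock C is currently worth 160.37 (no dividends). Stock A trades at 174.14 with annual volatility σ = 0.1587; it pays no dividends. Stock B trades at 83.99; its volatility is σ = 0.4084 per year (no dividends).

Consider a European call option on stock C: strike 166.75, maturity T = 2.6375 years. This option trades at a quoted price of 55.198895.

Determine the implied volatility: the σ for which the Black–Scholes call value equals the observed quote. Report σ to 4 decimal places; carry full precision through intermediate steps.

sigma = 0.4458

At σ = 0.4458 the Black–Scholes value reproduces the quote:
σ√T = 0.4458·√2.6375 = 0.723996
d₁ = (ln(S/K) + (r+σ²/2)T) / (σ√T) = (ln(160.37/166.75) + (0.0779+0.4458²/2)·2.6375) / 0.723996 = (-0.039012 + 0.467547) / 0.723996 = 0.591902
d₂ = d₁ − σ√T = 0.591902 − 0.723996 = -0.132095
e^{−rT} = 0.814272
N(d₁) = 0.723042,  N(d₂) = 0.447455
V = S·N(d₁) − K·e^{−rT}·N(d₂) = 115.954203 − 60.755308 = 55.198895 (equal to the quote); since ∂V/∂σ > 0 for all σ, the implied volatility is unique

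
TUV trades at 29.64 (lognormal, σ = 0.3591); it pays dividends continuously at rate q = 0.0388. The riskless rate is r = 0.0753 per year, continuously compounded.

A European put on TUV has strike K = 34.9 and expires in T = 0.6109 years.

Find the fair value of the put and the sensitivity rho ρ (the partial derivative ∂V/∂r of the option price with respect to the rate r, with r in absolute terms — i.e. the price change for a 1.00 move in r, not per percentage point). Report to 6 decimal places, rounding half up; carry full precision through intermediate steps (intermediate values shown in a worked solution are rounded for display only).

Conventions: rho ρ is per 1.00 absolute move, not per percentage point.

σ√T = 0.3591·√0.6109 = 0.280673
d₁ = (ln(S/K) + (r−q+σ²/2)T) / (σ√T) = (ln(29.64/34.9) + (0.0753−0.0388+0.3591²/2)·0.6109) / 0.280673 = (-0.163362 + 0.061686) / 0.280673 = -0.362256
d₂ = d₁ − σ√T = -0.362256 − 0.280673 = -0.642929
e^{−rT} = 0.955041
e^{−qT} = 0.976576
N(−d₁) = 0.641420,  N(−d₂) = 0.739865
Put price V = K·e^{−rT}·N(−d₂) − S·e^{−qT}·N(−d₁) = 24.660395 − 18.566348 = 6.094047
ρ = −K·T·e^{−rT}·N(−d₂) = -15.065035

price = 6.094047
ρ = -15.065035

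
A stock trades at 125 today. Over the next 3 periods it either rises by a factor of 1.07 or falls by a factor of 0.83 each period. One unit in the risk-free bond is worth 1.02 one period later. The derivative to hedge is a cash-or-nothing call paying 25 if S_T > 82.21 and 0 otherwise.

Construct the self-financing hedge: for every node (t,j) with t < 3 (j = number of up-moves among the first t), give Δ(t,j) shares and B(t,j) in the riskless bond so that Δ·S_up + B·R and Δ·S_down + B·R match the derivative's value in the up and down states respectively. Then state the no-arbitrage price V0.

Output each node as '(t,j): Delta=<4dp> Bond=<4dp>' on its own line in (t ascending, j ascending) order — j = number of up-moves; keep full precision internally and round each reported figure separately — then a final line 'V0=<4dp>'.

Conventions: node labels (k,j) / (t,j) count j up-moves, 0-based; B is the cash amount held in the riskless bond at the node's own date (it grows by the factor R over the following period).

(0,0): Delta=0.0348 Bond=18.9995
(1,0): Delta=0.2051 Bond=1.7104
(1,1): Delta=0.0000 Bond=24.0292
(2,0): Delta=1.2097 Bond=-84.7631
(2,1): Delta=0.0000 Bond=24.5098
(2,2): Delta=0.0000 Bond=24.5098
V0=23.3450

Under the risk-neutral measure, an up-move has probability p* = (R−d)/(u−d) = 0.7917 and values discount at R = 1.02.
Expiry values: V(3,0)=0.0000, V(3,1)=25.0000, V(3,2)=25.0000, V(3,3)=25.0000
  t=2,j=0: stock 86.1125 → up 92.1404 (V=25.0000), down 71.4734 (V=0.0000). Price 19.4036; hedge Δ=1.2097, bond B=-84.7631.
  t=2,j=1: stock 111.0125 → up 118.7834 (V=25.0000), down 92.1404 (V=25.0000). Price 24.5098; hedge Δ=0.0000, bond B=24.5098.
  t=2,j=2: stock 143.1125 → up 153.1304 (V=25.0000), down 118.7834 (V=25.0000). Price 24.5098; hedge Δ=0.0000, bond B=24.5098.
  t=1,j=0: stock 103.7500 → up 111.0125 (V=24.5098), down 86.1125 (V=19.4036). Price 22.9863; hedge Δ=0.2051, bond B=1.7104.
  t=1,j=1: stock 133.7500 → up 143.1125 (V=24.5098), down 111.0125 (V=24.5098). Price 24.0292; hedge Δ=0.0000, bond B=24.0292.
  t=0,j=0: stock 125.0000 → up 133.7500 (V=24.0292), down 103.7500 (V=22.9863). Price 23.3450; hedge Δ=0.0348, bond B=18.9995.
As a check, the time-0 holding Δ(0,0)·S0 + B(0,0) comes to 23.3450 — exactly V0.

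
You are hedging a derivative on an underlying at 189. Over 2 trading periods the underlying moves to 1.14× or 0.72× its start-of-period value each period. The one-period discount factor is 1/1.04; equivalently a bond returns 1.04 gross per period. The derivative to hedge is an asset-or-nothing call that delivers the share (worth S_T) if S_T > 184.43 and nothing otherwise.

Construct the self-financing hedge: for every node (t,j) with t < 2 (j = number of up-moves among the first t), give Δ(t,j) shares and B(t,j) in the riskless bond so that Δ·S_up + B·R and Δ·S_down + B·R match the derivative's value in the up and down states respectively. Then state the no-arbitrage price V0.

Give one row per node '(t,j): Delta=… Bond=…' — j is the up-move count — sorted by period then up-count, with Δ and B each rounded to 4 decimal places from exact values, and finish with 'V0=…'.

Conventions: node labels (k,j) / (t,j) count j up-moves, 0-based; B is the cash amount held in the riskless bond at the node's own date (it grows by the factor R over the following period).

(0,0): Delta=2.2669 Bond=-296.6120
(1,0): Delta=0.0000 Bond=0.0000
(1,1): Delta=2.7143 Bond=-404.8754
V0=131.8276

Under the risk-neutral measure, an up-move has probability p* = (R−d)/(u−d) = 0.7619 and values discount at R = 1.04.
Expiry values: V(2,0)=0.0000, V(2,1)=0.0000, V(2,2)=245.6244
(1,0): S=136.0800. Δ = (V_up−V_dn)/(S_up−S_dn) = (0.0000−0.0000)/(155.1312−97.9776) = 0.0000. V = [p*·0.0000 + (1−p*)·0.0000]/1.04 = 0.0000. B = V − Δ·S = 0.0000.
(1,1): S=215.4600. Δ = (V_up−V_dn)/(S_up−S_dn) = (245.6244−0.0000)/(245.6244−155.1312) = 2.7143. V = [p*·245.6244 + (1−p*)·0.0000]/1.04 = 179.9446. B = V − Δ·S = -404.8754.
(0,0): S=189.0000. Δ = (V_up−V_dn)/(S_up−S_dn) = (179.9446−0.0000)/(215.4600−136.0800) = 2.2669. V = [p*·179.9446 + (1−p*)·0.0000]/1.04 = 131.8276. B = V − Δ·S = -296.6120.
Verification: the root portfolio costs Δ(0,0)·S0 + B(0,0) = 131.8276, matching V0.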